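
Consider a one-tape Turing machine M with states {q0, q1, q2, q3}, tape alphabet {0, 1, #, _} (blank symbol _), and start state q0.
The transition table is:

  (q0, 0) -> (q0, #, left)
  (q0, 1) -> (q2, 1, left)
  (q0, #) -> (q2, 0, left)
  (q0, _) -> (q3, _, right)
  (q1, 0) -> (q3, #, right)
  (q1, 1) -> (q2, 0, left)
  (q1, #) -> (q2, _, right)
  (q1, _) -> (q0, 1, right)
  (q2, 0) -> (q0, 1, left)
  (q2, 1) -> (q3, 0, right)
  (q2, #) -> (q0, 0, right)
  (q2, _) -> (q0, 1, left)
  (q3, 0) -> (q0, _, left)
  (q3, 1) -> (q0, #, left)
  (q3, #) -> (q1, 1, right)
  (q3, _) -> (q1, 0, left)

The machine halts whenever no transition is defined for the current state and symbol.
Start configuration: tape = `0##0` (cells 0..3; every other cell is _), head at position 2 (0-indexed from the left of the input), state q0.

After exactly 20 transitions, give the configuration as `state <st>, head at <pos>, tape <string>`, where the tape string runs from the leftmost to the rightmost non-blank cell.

q0 | _0#[#]0___   read # → write 0, move left, go to q2
q2 | _0[#]00___   read # → write 0, move right, go to q0
q0 | _00[0]0___   read 0 → write #, move left, go to q0
q0 | _0[0]#0___   read 0 → write #, move left, go to q0
q0 | _[0]##0___   read 0 → write #, move left, go to q0
q0 | [_]###0___   read _ → write _, move right, go to q3
q3 | _[#]##0___   read # → write 1, move right, go to q1
q1 | _1[#]#0___   read # → write _, move right, go to q2
q2 | _1_[#]0___   read # → write 0, move right, go to q0
q0 | _1_0[0]___   read 0 → write #, move left, go to q0
q0 | _1_[0]#___   read 0 → write #, move left, go to q0
q0 | _1[_]##___   read _ → write _, move right, go to q3
q3 | _1_[#]#___   read # → write 1, move right, go to q1
q1 | _1_1[#]___   read # → write _, move right, go to q2
q2 | _1_1_[_]__   read _ → write 1, move left, go to q0
q0 | _1_1[_]1__   read _ → write _, move right, go to q3
q3 | _1_1_[1]__   read 1 → write #, move left, go to q0
q0 | _1_1[_]#__   read _ → write _, move right, go to q3
q3 | _1_1_[#]__   read # → write 1, move right, go to q1
q1 | _1_1_1[_]_   read _ → write 1, move right, go to q0
q0 | _1_1_11[_]
After 20 steps: state q0, head at 6, tape 1_1_11.

state q0, head at 6, tape 1_1_11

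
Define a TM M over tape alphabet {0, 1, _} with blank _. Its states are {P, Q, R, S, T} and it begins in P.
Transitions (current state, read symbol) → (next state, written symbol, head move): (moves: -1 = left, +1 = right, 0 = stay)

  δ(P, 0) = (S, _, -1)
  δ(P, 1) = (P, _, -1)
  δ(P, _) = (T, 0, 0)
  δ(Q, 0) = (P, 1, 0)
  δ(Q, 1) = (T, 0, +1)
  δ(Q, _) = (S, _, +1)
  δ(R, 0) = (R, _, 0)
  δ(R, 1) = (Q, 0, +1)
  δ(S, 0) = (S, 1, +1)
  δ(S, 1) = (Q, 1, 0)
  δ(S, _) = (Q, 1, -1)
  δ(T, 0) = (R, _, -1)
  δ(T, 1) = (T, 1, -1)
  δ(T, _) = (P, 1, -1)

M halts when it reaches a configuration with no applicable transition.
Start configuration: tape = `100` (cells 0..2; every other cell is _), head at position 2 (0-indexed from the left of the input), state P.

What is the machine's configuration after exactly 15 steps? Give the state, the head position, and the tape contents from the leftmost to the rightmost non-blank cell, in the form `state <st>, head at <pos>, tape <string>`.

state P, head at -1, tape 1_1

state=P head=2 tape=_10[0]_   (P,0)→(S,_,-1)
state=S head=1 tape=_1[0]__   (S,0)→(S,1,+1)
state=S head=2 tape=_11[_]_   (S,_)→(Q,1,-1)
state=Q head=1 tape=_1[1]1_   (Q,1)→(T,0,+1)
state=T head=2 tape=_10[1]_   (T,1)→(T,1,-1)
state=T head=1 tape=_1[0]1_   (T,0)→(R,_,-1)
state=R head=0 tape=_[1]_1_   (R,1)→(Q,0,+1)
state=Q head=1 tape=_0[_]1_   (Q,_)→(S,_,+1)
state=S head=2 tape=_0_[1]_   (S,1)→(Q,1,0)
state=Q head=2 tape=_0_[1]_   (Q,1)→(T,0,+1)
state=T head=3 tape=_0_0[_]   (T,_)→(P,1,-1)
state=P head=2 tape=_0_[0]1   (P,0)→(S,_,-1)
state=S head=1 tape=_0[_]_1   (S,_)→(Q,1,-1)
state=Q head=0 tape=_[0]1_1   (Q,0)→(P,1,0)
state=P head=0 tape=_[1]1_1   (P,1)→(P,_,-1)
state=P head=-1 tape=[_]_1_1
After 15 steps: state P, head at -1, tape 1_1.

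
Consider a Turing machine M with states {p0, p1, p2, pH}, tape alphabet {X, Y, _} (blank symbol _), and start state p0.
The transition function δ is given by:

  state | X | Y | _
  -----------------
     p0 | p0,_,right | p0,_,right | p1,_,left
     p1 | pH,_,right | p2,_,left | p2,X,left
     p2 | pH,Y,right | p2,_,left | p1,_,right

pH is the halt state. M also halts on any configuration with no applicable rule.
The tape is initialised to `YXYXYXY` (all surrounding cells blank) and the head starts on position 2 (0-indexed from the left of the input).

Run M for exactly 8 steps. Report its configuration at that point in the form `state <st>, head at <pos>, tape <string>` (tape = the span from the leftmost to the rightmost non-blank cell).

state p1, head at 6, tape YX____X

state=p0 head=2 tape=YX[Y]XYXY_   (p0,Y)→(p0,_,right)
state=p0 head=3 tape=YX_[X]YXY_   (p0,X)→(p0,_,right)
state=p0 head=4 tape=YX__[Y]XY_   (p0,Y)→(p0,_,right)
state=p0 head=5 tape=YX___[X]Y_   (p0,X)→(p0,_,right)
state=p0 head=6 tape=YX____[Y]_   (p0,Y)→(p0,_,right)
state=p0 head=7 tape=YX_____[_]   (p0,_)→(p1,_,left)
state=p1 head=6 tape=YX____[_]_   (p1,_)→(p2,X,left)
state=p2 head=5 tape=YX___[_]X_   (p2,_)→(p1,_,right)
state=p1 head=6 tape=YX____[X]_
After 8 steps: state p1, head at 6, tape YX____X.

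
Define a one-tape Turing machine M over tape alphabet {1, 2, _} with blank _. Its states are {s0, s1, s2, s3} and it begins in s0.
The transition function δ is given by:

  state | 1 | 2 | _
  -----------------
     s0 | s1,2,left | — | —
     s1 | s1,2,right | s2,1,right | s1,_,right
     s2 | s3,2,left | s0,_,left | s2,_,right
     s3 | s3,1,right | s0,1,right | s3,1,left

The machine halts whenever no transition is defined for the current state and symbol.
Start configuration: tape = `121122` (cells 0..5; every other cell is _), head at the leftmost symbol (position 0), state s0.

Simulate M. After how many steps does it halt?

state=s0 head=0 tape=_[1]21122   (s0,1)→(s1,2,left)
state=s1 head=-1 tape=[_]221122   (s1,_)→(s1,_,right)
state=s1 head=0 tape=_[2]21122   (s1,2)→(s2,1,right)
state=s2 head=1 tape=_1[2]1122   (s2,2)→(s0,_,left)
state=s0 head=0 tape=_[1]_1122   (s0,1)→(s1,2,left)
state=s1 head=-1 tape=[_]2_1122   (s1,_)→(s1,_,right)
state=s1 head=0 tape=_[2]_1122   (s1,2)→(s2,1,right)
state=s2 head=1 tape=_1[_]1122   (s2,_)→(s2,_,right)
state=s2 head=2 tape=_1_[1]122   (s2,1)→(s3,2,left)
state=s3 head=1 tape=_1[_]2122   (s3,_)→(s3,1,left)
state=s3 head=0 tape=_[1]12122   (s3,1)→(s3,1,right)
state=s3 head=1 tape=_1[1]2122   (s3,1)→(s3,1,right)
state=s3 head=2 tape=_11[2]122   (s3,2)→(s0,1,right)
state=s0 head=3 tape=_111[1]22   (s0,1)→(s1,2,left)
state=s1 head=2 tape=_11[1]222   (s1,1)→(s1,2,right)
state=s1 head=3 tape=_112[2]22   (s1,2)→(s2,1,right)
state=s2 head=4 tape=_1121[2]2   (s2,2)→(s0,_,left)
state=s0 head=3 tape=_112[1]_2   (s0,1)→(s1,2,left)
state=s1 head=2 tape=_11[2]2_2   (s1,2)→(s2,1,right)
state=s2 head=3 tape=_111[2]_2   (s2,2)→(s0,_,left)
state=s0 head=2 tape=_11[1]__2   (s0,1)→(s1,2,left)
state=s1 head=1 tape=_1[1]2__2   (s1,1)→(s1,2,right)
state=s1 head=2 tape=_12[2]__2   (s1,2)→(s2,1,right)
state=s2 head=3 tape=_121[_]_2   (s2,_)→(s2,_,right)
state=s2 head=4 tape=_121_[_]2   (s2,_)→(s2,_,right)
state=s2 head=5 tape=_121__[2]   (s2,2)→(s0,_,left)
state=s0 head=4 tape=_121_[_]_
M halts after 26 transitions.

26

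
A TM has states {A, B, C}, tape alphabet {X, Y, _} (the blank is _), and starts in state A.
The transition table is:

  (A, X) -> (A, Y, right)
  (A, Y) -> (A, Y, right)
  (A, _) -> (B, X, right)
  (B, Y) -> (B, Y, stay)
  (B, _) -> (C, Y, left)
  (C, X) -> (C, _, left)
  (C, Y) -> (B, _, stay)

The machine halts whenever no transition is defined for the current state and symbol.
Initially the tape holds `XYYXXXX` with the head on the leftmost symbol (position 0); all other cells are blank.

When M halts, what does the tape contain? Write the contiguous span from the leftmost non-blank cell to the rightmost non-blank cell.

state=A head=0 tape=_[X]YYXXXX__   (A,X)→(A,Y,right)
state=A head=1 tape=_Y[Y]YXXXX__   (A,Y)→(A,Y,right)
state=A head=2 tape=_YY[Y]XXXX__   (A,Y)→(A,Y,right)
state=A head=3 tape=_YYY[X]XXX__   (A,X)→(A,Y,right)
state=A head=4 tape=_YYYY[X]XX__   (A,X)→(A,Y,right)
state=A head=5 tape=_YYYYY[X]X__   (A,X)→(A,Y,right)
state=A head=6 tape=_YYYYYY[X]__   (A,X)→(A,Y,right)
state=A head=7 tape=_YYYYYYY[_]_   (A,_)→(B,X,right)
state=B head=8 tape=_YYYYYYYX[_]   (B,_)→(C,Y,left)
state=C head=7 tape=_YYYYYYY[X]Y   (C,X)→(C,_,left)
state=C head=6 tape=_YYYYYY[Y]_Y   (C,Y)→(B,_,stay)
state=B head=6 tape=_YYYYYY[_]_Y   (B,_)→(C,Y,left)
state=C head=5 tape=_YYYYY[Y]Y_Y   (C,Y)→(B,_,stay)
state=B head=5 tape=_YYYYY[_]Y_Y   (B,_)→(C,Y,left)
state=C head=4 tape=_YYYY[Y]YY_Y   (C,Y)→(B,_,stay)
state=B head=4 tape=_YYYY[_]YY_Y   (B,_)→(C,Y,left)
state=C head=3 tape=_YYY[Y]YYY_Y   (C,Y)→(B,_,stay)
state=B head=3 tape=_YYY[_]YYY_Y   (B,_)→(C,Y,left)
state=C head=2 tape=_YY[Y]YYYY_Y   (C,Y)→(B,_,stay)
state=B head=2 tape=_YY[_]YYYY_Y   (B,_)→(C,Y,left)
state=C head=1 tape=_Y[Y]YYYYY_Y   (C,Y)→(B,_,stay)
state=B head=1 tape=_Y[_]YYYYY_Y   (B,_)→(C,Y,left)
state=C head=0 tape=_[Y]YYYYYY_Y   (C,Y)→(B,_,stay)
state=B head=0 tape=_[_]YYYYYY_Y   (B,_)→(C,Y,left)
state=C head=-1 tape=[_]YYYYYYY_Y
The non-blank tape span at halt is YYYYYYY_Y.

YYYYYYY_Y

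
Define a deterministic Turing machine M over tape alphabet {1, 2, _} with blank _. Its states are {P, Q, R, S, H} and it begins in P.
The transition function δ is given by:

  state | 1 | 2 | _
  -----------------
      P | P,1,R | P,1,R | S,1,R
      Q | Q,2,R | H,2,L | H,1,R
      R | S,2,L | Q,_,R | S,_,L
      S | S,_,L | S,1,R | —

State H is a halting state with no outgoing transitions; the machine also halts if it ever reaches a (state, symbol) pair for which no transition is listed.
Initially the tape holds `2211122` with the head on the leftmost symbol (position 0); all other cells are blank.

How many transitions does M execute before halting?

state=P head=0 tape=[2]211122__   (P,2)→(P,1,R)
state=P head=1 tape=1[2]11122__   (P,2)→(P,1,R)
state=P head=2 tape=11[1]1122__   (P,1)→(P,1,R)
state=P head=3 tape=111[1]122__   (P,1)→(P,1,R)
state=P head=4 tape=1111[1]22__   (P,1)→(P,1,R)
state=P head=5 tape=11111[2]2__   (P,2)→(P,1,R)
state=P head=6 tape=111111[2]__   (P,2)→(P,1,R)
state=P head=7 tape=1111111[_]_   (P,_)→(S,1,R)
state=S head=8 tape=11111111[_]
M halts after 8 transitions.

8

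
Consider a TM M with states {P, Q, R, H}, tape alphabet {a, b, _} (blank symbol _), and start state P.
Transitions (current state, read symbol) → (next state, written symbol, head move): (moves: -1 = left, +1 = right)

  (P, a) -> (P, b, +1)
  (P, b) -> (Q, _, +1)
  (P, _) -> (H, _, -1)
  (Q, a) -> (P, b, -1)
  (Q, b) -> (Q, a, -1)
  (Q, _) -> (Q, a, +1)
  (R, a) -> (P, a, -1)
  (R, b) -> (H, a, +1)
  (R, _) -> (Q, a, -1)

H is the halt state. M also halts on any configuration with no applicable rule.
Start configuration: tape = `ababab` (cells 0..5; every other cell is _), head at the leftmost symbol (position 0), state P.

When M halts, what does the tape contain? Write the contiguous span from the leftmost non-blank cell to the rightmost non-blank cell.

P | [a]babab   read a → write b, move +1, go to P
P | b[b]abab   read b → write _, move +1, go to Q
Q | b_[a]bab   read a → write b, move -1, go to P
P | b[_]bbab   read _ → write _, move -1, go to H
H | [b]_bbab
The non-blank tape span at halt is b_bbab.

b_bbab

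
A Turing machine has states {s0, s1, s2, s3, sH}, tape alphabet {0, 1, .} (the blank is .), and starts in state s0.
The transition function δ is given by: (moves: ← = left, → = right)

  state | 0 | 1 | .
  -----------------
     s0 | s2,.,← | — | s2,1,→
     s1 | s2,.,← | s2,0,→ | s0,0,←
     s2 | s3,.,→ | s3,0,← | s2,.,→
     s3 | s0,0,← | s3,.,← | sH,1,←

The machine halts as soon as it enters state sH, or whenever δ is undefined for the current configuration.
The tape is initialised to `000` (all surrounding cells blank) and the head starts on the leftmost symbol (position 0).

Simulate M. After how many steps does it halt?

s0 | .[0]00.   read 0 → write ., move ←, go to s2
s2 | [.].00.   read . → write ., move →, go to s2
s2 | .[.]00.   read . → write ., move →, go to s2
s2 | ..[0]0.   read 0 → write ., move →, go to s3
s3 | ...[0].   read 0 → write 0, move ←, go to s0
s0 | ..[.]0.   read . → write 1, move →, go to s2
s2 | ..1[0].   read 0 → write ., move →, go to s3
s3 | ..1.[.]   read . → write 1, move ←, go to sH
sH | ..1[.]1
M halts after 8 transitions.

8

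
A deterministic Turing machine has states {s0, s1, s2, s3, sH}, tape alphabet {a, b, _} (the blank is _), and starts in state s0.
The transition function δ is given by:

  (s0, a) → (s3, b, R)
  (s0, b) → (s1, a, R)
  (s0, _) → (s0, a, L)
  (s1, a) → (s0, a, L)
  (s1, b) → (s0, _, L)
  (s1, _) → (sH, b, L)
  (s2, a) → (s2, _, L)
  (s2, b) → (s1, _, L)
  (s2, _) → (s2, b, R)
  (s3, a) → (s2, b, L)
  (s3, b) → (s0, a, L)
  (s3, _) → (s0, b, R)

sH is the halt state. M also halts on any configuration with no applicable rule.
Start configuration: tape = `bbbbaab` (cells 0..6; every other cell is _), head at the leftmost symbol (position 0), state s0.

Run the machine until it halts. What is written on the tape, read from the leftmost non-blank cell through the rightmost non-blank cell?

state=s0 head=0 tape=[b]bbbaab   (s0,b)→(s1,a,R)
state=s1 head=1 tape=a[b]bbaab   (s1,b)→(s0,_,L)
state=s0 head=0 tape=[a]_bbaab   (s0,a)→(s3,b,R)
state=s3 head=1 tape=b[_]bbaab   (s3,_)→(s0,b,R)
state=s0 head=2 tape=bb[b]baab   (s0,b)→(s1,a,R)
state=s1 head=3 tape=bba[b]aab   (s1,b)→(s0,_,L)
state=s0 head=2 tape=bb[a]_aab   (s0,a)→(s3,b,R)
state=s3 head=3 tape=bbb[_]aab   (s3,_)→(s0,b,R)
state=s0 head=4 tape=bbbb[a]ab   (s0,a)→(s3,b,R)
state=s3 head=5 tape=bbbbb[a]b   (s3,a)→(s2,b,L)
state=s2 head=4 tape=bbbb[b]bb   (s2,b)→(s1,_,L)
state=s1 head=3 tape=bbb[b]_bb   (s1,b)→(s0,_,L)
state=s0 head=2 tape=bb[b]__bb   (s0,b)→(s1,a,R)
state=s1 head=3 tape=bba[_]_bb   (s1,_)→(sH,b,L)
state=sH head=2 tape=bb[a]b_bb
The non-blank tape span at halt is bbab_bb.

bbab_bb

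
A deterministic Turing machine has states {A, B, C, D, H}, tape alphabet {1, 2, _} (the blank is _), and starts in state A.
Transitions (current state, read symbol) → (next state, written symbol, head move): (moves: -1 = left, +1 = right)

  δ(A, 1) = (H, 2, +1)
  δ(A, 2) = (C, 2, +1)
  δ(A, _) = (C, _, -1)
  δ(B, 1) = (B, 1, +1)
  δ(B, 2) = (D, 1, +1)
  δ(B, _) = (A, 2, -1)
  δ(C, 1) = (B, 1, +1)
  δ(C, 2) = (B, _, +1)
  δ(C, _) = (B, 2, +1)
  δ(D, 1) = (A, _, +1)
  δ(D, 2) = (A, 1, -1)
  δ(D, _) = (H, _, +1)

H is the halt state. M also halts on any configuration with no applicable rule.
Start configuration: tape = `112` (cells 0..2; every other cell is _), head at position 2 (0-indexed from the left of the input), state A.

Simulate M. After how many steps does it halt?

16

A | 11[2]___   read 2 → write 2, move +1, go to C
C | 112[_]__   read _ → write 2, move +1, go to B
B | 1122[_]_   read _ → write 2, move -1, go to A
A | 112[2]2_   read 2 → write 2, move +1, go to C
C | 1122[2]_   read 2 → write _, move +1, go to B
B | 1122_[_]   read _ → write 2, move -1, go to A
A | 1122[_]2   read _ → write _, move -1, go to C
C | 112[2]_2   read 2 → write _, move +1, go to B
B | 112_[_]2   read _ → write 2, move -1, go to A
A | 112[_]22   read _ → write _, move -1, go to C
C | 11[2]_22   read 2 → write _, move +1, go to B
B | 11_[_]22   read _ → write 2, move -1, go to A
A | 11[_]222   read _ → write _, move -1, go to C
C | 1[1]_222   read 1 → write 1, move +1, go to B
B | 11[_]222   read _ → write 2, move -1, go to A
A | 1[1]2222   read 1 → write 2, move +1, go to H
H | 12[2]222
M halts after 16 transitions.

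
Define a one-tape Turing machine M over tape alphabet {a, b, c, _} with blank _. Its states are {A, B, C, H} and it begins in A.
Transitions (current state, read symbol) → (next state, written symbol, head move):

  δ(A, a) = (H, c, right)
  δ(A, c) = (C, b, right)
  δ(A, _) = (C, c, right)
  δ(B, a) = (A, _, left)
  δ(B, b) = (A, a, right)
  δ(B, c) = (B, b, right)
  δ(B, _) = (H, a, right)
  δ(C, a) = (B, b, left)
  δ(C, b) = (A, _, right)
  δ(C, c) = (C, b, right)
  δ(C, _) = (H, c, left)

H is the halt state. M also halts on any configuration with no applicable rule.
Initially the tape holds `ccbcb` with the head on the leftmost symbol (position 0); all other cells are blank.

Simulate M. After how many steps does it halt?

A | [c]cbcb__   read c → write b, move right, go to C
C | b[c]bcb__   read c → write b, move right, go to C
C | bb[b]cb__   read b → write _, move right, go to A
A | bb_[c]b__   read c → write b, move right, go to C
C | bb_b[b]__   read b → write _, move right, go to A
A | bb_b_[_]_   read _ → write c, move right, go to C
C | bb_b_c[_]   read _ → write c, move left, go to H
H | bb_b_[c]c
M halts after 7 transitions.

7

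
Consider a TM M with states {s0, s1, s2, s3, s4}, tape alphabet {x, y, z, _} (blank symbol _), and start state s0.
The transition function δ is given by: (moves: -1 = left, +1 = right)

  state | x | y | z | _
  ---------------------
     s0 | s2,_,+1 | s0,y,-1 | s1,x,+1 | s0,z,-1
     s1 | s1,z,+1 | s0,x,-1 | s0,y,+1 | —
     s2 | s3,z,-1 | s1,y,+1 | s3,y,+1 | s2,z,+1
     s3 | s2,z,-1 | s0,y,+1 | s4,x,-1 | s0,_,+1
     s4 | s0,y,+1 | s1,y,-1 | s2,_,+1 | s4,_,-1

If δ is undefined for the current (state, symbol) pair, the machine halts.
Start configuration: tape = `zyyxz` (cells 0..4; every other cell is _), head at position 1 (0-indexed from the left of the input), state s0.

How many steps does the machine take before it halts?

state=s0 head=1 tape=z[y]yxz___   (s0,y)→(s0,y,-1)
state=s0 head=0 tape=[z]yyxz___   (s0,z)→(s1,x,+1)
state=s1 head=1 tape=x[y]yxz___   (s1,y)→(s0,x,-1)
state=s0 head=0 tape=[x]xyxz___   (s0,x)→(s2,_,+1)
state=s2 head=1 tape=_[x]yxz___   (s2,x)→(s3,z,-1)
state=s3 head=0 tape=[_]zyxz___   (s3,_)→(s0,_,+1)
state=s0 head=1 tape=_[z]yxz___   (s0,z)→(s1,x,+1)
state=s1 head=2 tape=_x[y]xz___   (s1,y)→(s0,x,-1)
state=s0 head=1 tape=_[x]xxz___   (s0,x)→(s2,_,+1)
state=s2 head=2 tape=__[x]xz___   (s2,x)→(s3,z,-1)
state=s3 head=1 tape=_[_]zxz___   (s3,_)→(s0,_,+1)
state=s0 head=2 tape=__[z]xz___   (s0,z)→(s1,x,+1)
state=s1 head=3 tape=__x[x]z___   (s1,x)→(s1,z,+1)
state=s1 head=4 tape=__xz[z]___   (s1,z)→(s0,y,+1)
state=s0 head=5 tape=__xzy[_]__   (s0,_)→(s0,z,-1)
state=s0 head=4 tape=__xz[y]z__   (s0,y)→(s0,y,-1)
state=s0 head=3 tape=__x[z]yz__   (s0,z)→(s1,x,+1)
state=s1 head=4 tape=__xx[y]z__   (s1,y)→(s0,x,-1)
state=s0 head=3 tape=__x[x]xz__   (s0,x)→(s2,_,+1)
state=s2 head=4 tape=__x_[x]z__   (s2,x)→(s3,z,-1)
state=s3 head=3 tape=__x[_]zz__   (s3,_)→(s0,_,+1)
state=s0 head=4 tape=__x_[z]z__   (s0,z)→(s1,x,+1)
state=s1 head=5 tape=__x_x[z]__   (s1,z)→(s0,y,+1)
state=s0 head=6 tape=__x_xy[_]_   (s0,_)→(s0,z,-1)
state=s0 head=5 tape=__x_x[y]z_   (s0,y)→(s0,y,-1)
state=s0 head=4 tape=__x_[x]yz_   (s0,x)→(s2,_,+1)
state=s2 head=5 tape=__x__[y]z_   (s2,y)→(s1,y,+1)
state=s1 head=6 tape=__x__y[z]_   (s1,z)→(s0,y,+1)
state=s0 head=7 tape=__x__yy[_]   (s0,_)→(s0,z,-1)
state=s0 head=6 tape=__x__y[y]z   (s0,y)→(s0,y,-1)
state=s0 head=5 tape=__x__[y]yz   (s0,y)→(s0,y,-1)
state=s0 head=4 tape=__x_[_]yyz   (s0,_)→(s0,z,-1)
state=s0 head=3 tape=__x[_]zyyz   (s0,_)→(s0,z,-1)
state=s0 head=2 tape=__[x]zzyyz   (s0,x)→(s2,_,+1)
state=s2 head=3 tape=___[z]zyyz   (s2,z)→(s3,y,+1)
state=s3 head=4 tape=___y[z]yyz   (s3,z)→(s4,x,-1)
state=s4 head=3 tape=___[y]xyyz   (s4,y)→(s1,y,-1)
state=s1 head=2 tape=__[_]yxyyz
M halts after 37 transitions.

37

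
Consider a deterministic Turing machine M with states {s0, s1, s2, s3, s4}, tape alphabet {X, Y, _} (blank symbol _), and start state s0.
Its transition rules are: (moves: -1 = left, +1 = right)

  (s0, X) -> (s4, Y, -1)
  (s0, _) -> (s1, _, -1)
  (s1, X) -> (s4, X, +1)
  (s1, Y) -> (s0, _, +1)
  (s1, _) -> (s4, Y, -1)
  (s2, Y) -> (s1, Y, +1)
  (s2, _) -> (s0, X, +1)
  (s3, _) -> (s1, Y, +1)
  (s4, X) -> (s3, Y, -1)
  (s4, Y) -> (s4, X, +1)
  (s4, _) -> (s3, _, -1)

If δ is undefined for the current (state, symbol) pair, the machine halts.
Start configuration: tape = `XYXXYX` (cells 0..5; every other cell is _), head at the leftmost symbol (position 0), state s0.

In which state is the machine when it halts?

s3

state=s0 head=0 tape=__[X]YXXYX   (s0,X)→(s4,Y,-1)
state=s4 head=-1 tape=_[_]YYXXYX   (s4,_)→(s3,_,-1)
state=s3 head=-2 tape=[_]_YYXXYX   (s3,_)→(s1,Y,+1)
state=s1 head=-1 tape=Y[_]YYXXYX   (s1,_)→(s4,Y,-1)
state=s4 head=-2 tape=[Y]YYYXXYX   (s4,Y)→(s4,X,+1)
state=s4 head=-1 tape=X[Y]YYXXYX   (s4,Y)→(s4,X,+1)
state=s4 head=0 tape=XX[Y]YXXYX   (s4,Y)→(s4,X,+1)
state=s4 head=1 tape=XXX[Y]XXYX   (s4,Y)→(s4,X,+1)
state=s4 head=2 tape=XXXX[X]XYX   (s4,X)→(s3,Y,-1)
state=s3 head=1 tape=XXX[X]YXYX
No transition is defined for (s3, X); M halts in state s3.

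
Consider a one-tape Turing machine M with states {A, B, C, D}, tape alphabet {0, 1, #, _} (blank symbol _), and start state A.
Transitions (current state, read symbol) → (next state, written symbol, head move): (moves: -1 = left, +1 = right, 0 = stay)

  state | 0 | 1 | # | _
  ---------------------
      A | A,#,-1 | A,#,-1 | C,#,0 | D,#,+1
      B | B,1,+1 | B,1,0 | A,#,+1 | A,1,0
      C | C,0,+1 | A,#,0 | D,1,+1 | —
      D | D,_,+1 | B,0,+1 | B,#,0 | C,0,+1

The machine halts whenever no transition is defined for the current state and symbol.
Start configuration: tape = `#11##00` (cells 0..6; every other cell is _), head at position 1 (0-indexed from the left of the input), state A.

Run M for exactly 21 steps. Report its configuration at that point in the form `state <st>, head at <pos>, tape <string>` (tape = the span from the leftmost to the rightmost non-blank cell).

state C, head at 5, tape 11#11##

A | #[1]1##00   read 1 → write #, move -1, go to A
A | [#]#1##00   read # → write #, move 0, go to C
C | [#]#1##00   read # → write 1, move +1, go to D
D | 1[#]1##00   read # → write #, move 0, go to B
B | 1[#]1##00   read # → write #, move +1, go to A
A | 1#[1]##00   read 1 → write #, move -1, go to A
A | 1[#]###00   read # → write #, move 0, go to C
C | 1[#]###00   read # → write 1, move +1, go to D
D | 11[#]##00   read # → write #, move 0, go to B
B | 11[#]##00   read # → write #, move +1, go to A
A | 11#[#]#00   read # → write #, move 0, go to C
C | 11#[#]#00   read # → write 1, move +1, go to D
D | 11#1[#]00   read # → write #, move 0, go to B
B | 11#1[#]00   read # → write #, move +1, go to A
A | 11#1#[0]0   read 0 → write #, move -1, go to A
A | 11#1[#]#0   read # → write #, move 0, go to C
C | 11#1[#]#0   read # → write 1, move +1, go to D
D | 11#11[#]0   read # → write #, move 0, go to B
B | 11#11[#]0   read # → write #, move +1, go to A
A | 11#11#[0]   read 0 → write #, move -1, go to A
A | 11#11[#]#   read # → write #, move 0, go to C
C | 11#11[#]#
After 21 steps: state C, head at 5, tape 11#11##.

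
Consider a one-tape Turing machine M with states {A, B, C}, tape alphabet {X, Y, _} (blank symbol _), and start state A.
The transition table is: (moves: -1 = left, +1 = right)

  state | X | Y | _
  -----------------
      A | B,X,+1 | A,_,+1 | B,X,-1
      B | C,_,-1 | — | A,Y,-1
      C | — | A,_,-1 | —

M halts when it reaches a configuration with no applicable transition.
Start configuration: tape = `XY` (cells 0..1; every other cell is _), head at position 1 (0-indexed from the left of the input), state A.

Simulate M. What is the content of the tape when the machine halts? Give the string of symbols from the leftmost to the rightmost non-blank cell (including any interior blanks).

XYX

A | X[Y]_   read Y → write _, move +1, go to A
A | X_[_]   read _ → write X, move -1, go to B
B | X[_]X   read _ → write Y, move -1, go to A
A | [X]YX   read X → write X, move +1, go to B
B | X[Y]X
The non-blank tape span at halt is XYX.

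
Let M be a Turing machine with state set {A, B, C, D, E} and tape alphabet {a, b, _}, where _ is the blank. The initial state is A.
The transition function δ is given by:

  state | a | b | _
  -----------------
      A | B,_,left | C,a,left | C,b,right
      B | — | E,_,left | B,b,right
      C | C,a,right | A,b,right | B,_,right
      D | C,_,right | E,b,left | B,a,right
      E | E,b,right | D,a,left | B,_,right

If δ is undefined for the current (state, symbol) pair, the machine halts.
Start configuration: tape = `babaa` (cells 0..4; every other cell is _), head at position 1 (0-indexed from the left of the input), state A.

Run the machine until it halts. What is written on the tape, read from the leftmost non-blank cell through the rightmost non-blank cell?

ba_aa

state=A head=1 tape=_b[a]baa   (A,a)→(B,_,left)
state=B head=0 tape=_[b]_baa   (B,b)→(E,_,left)
state=E head=-1 tape=[_]__baa   (E,_)→(B,_,right)
state=B head=0 tape=_[_]_baa   (B,_)→(B,b,right)
state=B head=1 tape=_b[_]baa   (B,_)→(B,b,right)
state=B head=2 tape=_bb[b]aa   (B,b)→(E,_,left)
state=E head=1 tape=_b[b]_aa   (E,b)→(D,a,left)
state=D head=0 tape=_[b]a_aa   (D,b)→(E,b,left)
state=E head=-1 tape=[_]ba_aa   (E,_)→(B,_,right)
state=B head=0 tape=_[b]a_aa   (B,b)→(E,_,left)
state=E head=-1 tape=[_]_a_aa   (E,_)→(B,_,right)
state=B head=0 tape=_[_]a_aa   (B,_)→(B,b,right)
state=B head=1 tape=_b[a]_aa
The non-blank tape span at halt is ba_aa.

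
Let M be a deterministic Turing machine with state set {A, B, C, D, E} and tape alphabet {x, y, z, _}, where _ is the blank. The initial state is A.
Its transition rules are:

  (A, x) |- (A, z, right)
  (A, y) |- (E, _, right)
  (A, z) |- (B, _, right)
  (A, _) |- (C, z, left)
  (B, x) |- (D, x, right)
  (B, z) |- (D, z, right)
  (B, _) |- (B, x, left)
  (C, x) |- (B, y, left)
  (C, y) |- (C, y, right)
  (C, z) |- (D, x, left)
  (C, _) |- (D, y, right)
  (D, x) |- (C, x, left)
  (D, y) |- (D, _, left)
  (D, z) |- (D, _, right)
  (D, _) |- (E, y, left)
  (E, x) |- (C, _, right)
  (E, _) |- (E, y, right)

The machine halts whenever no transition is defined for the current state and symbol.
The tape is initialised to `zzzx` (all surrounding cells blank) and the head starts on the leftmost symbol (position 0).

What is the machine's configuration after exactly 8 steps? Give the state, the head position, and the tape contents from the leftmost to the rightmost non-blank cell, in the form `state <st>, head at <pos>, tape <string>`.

state B, head at 2, tape zyy

state=A head=0 tape=[z]zzx   (A,z)→(B,_,right)
state=B head=1 tape=_[z]zx   (B,z)→(D,z,right)
state=D head=2 tape=_z[z]x   (D,z)→(D,_,right)
state=D head=3 tape=_z_[x]   (D,x)→(C,x,left)
state=C head=2 tape=_z[_]x   (C,_)→(D,y,right)
state=D head=3 tape=_zy[x]   (D,x)→(C,x,left)
state=C head=2 tape=_z[y]x   (C,y)→(C,y,right)
state=C head=3 tape=_zy[x]   (C,x)→(B,y,left)
state=B head=2 tape=_z[y]y
After 8 steps: state B, head at 2, tape zyy.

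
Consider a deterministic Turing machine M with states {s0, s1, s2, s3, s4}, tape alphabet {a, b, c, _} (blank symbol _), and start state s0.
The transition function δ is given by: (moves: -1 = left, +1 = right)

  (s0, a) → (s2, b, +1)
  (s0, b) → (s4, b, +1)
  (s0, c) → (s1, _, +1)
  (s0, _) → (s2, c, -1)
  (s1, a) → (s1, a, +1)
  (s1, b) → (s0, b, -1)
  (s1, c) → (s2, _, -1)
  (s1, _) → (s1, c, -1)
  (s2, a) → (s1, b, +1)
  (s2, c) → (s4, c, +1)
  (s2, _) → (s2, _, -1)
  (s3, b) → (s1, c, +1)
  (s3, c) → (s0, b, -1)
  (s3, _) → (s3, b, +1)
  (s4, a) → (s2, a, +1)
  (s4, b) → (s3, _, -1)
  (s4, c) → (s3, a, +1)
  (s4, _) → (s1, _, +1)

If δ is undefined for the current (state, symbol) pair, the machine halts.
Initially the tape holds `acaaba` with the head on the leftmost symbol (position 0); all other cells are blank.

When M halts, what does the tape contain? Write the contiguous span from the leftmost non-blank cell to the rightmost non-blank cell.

state=s0 head=0 tape=[a]caaba   (s0,a)→(s2,b,+1)
state=s2 head=1 tape=b[c]aaba   (s2,c)→(s4,c,+1)
state=s4 head=2 tape=bc[a]aba   (s4,a)→(s2,a,+1)
state=s2 head=3 tape=bca[a]ba   (s2,a)→(s1,b,+1)
state=s1 head=4 tape=bcab[b]a   (s1,b)→(s0,b,-1)
state=s0 head=3 tape=bca[b]ba   (s0,b)→(s4,b,+1)
state=s4 head=4 tape=bcab[b]a   (s4,b)→(s3,_,-1)
state=s3 head=3 tape=bca[b]_a   (s3,b)→(s1,c,+1)
state=s1 head=4 tape=bcac[_]a   (s1,_)→(s1,c,-1)
state=s1 head=3 tape=bca[c]ca   (s1,c)→(s2,_,-1)
state=s2 head=2 tape=bc[a]_ca   (s2,a)→(s1,b,+1)
state=s1 head=3 tape=bcb[_]ca   (s1,_)→(s1,c,-1)
state=s1 head=2 tape=bc[b]cca   (s1,b)→(s0,b,-1)
state=s0 head=1 tape=b[c]bcca   (s0,c)→(s1,_,+1)
state=s1 head=2 tape=b_[b]cca   (s1,b)→(s0,b,-1)
state=s0 head=1 tape=b[_]bcca   (s0,_)→(s2,c,-1)
state=s2 head=0 tape=[b]cbcca
The non-blank tape span at halt is bcbcca.

bcbcca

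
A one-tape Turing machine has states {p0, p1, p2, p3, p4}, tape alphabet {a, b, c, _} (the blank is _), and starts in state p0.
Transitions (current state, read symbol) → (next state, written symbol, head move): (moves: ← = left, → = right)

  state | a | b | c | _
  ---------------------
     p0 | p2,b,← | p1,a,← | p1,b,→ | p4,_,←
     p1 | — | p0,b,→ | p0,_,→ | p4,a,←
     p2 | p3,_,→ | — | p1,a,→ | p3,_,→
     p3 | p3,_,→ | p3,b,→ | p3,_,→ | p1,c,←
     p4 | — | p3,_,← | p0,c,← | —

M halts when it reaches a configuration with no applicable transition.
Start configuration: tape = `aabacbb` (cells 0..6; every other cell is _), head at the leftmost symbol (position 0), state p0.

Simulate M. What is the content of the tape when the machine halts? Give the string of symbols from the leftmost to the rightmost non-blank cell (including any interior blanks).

state=p0 head=0 tape=_[a]abacbb__   (p0,a)→(p2,b,←)
state=p2 head=-1 tape=[_]babacbb__   (p2,_)→(p3,_,→)
state=p3 head=0 tape=_[b]abacbb__   (p3,b)→(p3,b,→)
state=p3 head=1 tape=_b[a]bacbb__   (p3,a)→(p3,_,→)
state=p3 head=2 tape=_b_[b]acbb__   (p3,b)→(p3,b,→)
state=p3 head=3 tape=_b_b[a]cbb__   (p3,a)→(p3,_,→)
state=p3 head=4 tape=_b_b_[c]bb__   (p3,c)→(p3,_,→)
state=p3 head=5 tape=_b_b__[b]b__   (p3,b)→(p3,b,→)
state=p3 head=6 tape=_b_b__b[b]__   (p3,b)→(p3,b,→)
state=p3 head=7 tape=_b_b__bb[_]_   (p3,_)→(p1,c,←)
state=p1 head=6 tape=_b_b__b[b]c_   (p1,b)→(p0,b,→)
state=p0 head=7 tape=_b_b__bb[c]_   (p0,c)→(p1,b,→)
state=p1 head=8 tape=_b_b__bbb[_]   (p1,_)→(p4,a,←)
state=p4 head=7 tape=_b_b__bb[b]a   (p4,b)→(p3,_,←)
state=p3 head=6 tape=_b_b__b[b]_a   (p3,b)→(p3,b,→)
state=p3 head=7 tape=_b_b__bb[_]a   (p3,_)→(p1,c,←)
state=p1 head=6 tape=_b_b__b[b]ca   (p1,b)→(p0,b,→)
state=p0 head=7 tape=_b_b__bb[c]a   (p0,c)→(p1,b,→)
state=p1 head=8 tape=_b_b__bbb[a]
The non-blank tape span at halt is b_b__bbba.

b_b__bbba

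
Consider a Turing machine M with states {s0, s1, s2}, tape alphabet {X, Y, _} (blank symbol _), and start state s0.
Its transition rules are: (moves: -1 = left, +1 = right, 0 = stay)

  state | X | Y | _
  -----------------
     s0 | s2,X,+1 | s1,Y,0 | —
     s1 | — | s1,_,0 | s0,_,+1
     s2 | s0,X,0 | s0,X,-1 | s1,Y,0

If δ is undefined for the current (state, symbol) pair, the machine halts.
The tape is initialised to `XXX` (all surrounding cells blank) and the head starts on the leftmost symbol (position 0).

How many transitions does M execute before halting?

8

state=s0 head=0 tape=[X]XX__   (s0,X)→(s2,X,+1)
state=s2 head=1 tape=X[X]X__   (s2,X)→(s0,X,0)
state=s0 head=1 tape=X[X]X__   (s0,X)→(s2,X,+1)
state=s2 head=2 tape=XX[X]__   (s2,X)→(s0,X,0)
state=s0 head=2 tape=XX[X]__   (s0,X)→(s2,X,+1)
state=s2 head=3 tape=XXX[_]_   (s2,_)→(s1,Y,0)
state=s1 head=3 tape=XXX[Y]_   (s1,Y)→(s1,_,0)
state=s1 head=3 tape=XXX[_]_   (s1,_)→(s0,_,+1)
state=s0 head=4 tape=XXX_[_]
M halts after 8 transitions.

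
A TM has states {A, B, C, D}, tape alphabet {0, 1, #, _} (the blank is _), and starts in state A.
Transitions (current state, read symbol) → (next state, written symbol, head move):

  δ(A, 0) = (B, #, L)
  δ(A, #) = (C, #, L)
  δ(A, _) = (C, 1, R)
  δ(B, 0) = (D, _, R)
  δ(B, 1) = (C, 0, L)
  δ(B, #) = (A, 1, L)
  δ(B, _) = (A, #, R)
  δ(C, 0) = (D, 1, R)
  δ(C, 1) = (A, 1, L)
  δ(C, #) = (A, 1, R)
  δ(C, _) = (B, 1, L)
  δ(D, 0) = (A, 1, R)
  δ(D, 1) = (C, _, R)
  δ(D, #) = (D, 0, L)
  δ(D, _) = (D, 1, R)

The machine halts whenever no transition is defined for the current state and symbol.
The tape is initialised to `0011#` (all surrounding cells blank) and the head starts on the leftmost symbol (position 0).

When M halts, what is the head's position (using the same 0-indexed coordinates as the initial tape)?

-2

state=A head=0 tape=__[0]011#   (A,0)→(B,#,L)
state=B head=-1 tape=_[_]#011#   (B,_)→(A,#,R)
state=A head=0 tape=_#[#]011#   (A,#)→(C,#,L)
state=C head=-1 tape=_[#]#011#   (C,#)→(A,1,R)
state=A head=0 tape=_1[#]011#   (A,#)→(C,#,L)
state=C head=-1 tape=_[1]#011#   (C,1)→(A,1,L)
state=A head=-2 tape=[_]1#011#   (A,_)→(C,1,R)
state=C head=-1 tape=1[1]#011#   (C,1)→(A,1,L)
state=A head=-2 tape=[1]1#011#
At halt the head is at cell -2.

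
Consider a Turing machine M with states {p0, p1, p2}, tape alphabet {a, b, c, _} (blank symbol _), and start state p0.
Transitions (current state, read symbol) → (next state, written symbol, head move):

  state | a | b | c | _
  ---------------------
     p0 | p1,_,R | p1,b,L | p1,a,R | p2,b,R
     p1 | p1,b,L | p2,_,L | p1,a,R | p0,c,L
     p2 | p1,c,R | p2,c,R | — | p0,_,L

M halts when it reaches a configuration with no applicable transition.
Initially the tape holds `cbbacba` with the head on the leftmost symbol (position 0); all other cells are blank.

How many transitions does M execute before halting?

p0 | __[c]bbacba   read c → write a, move R, go to p1
p1 | __a[b]bacba   read b → write _, move L, go to p2
p2 | __[a]_bacba   read a → write c, move R, go to p1
p1 | __c[_]bacba   read _ → write c, move L, go to p0
p0 | __[c]cbacba   read c → write a, move R, go to p1
p1 | __a[c]bacba   read c → write a, move R, go to p1
p1 | __aa[b]acba   read b → write _, move L, go to p2
p2 | __a[a]_acba   read a → write c, move R, go to p1
p1 | __ac[_]acba   read _ → write c, move L, go to p0
p0 | __a[c]cacba   read c → write a, move R, go to p1
p1 | __aa[c]acba   read c → write a, move R, go to p1
p1 | __aaa[a]cba   read a → write b, move L, go to p1
p1 | __aa[a]bcba   read a → write b, move L, go to p1
p1 | __a[a]bbcba   read a → write b, move L, go to p1
p1 | __[a]bbbcba   read a → write b, move L, go to p1
p1 | _[_]bbbbcba   read _ → write c, move L, go to p0
p0 | [_]cbbbbcba   read _ → write b, move R, go to p2
p2 | b[c]bbbbcba
M halts after 17 transitions.

17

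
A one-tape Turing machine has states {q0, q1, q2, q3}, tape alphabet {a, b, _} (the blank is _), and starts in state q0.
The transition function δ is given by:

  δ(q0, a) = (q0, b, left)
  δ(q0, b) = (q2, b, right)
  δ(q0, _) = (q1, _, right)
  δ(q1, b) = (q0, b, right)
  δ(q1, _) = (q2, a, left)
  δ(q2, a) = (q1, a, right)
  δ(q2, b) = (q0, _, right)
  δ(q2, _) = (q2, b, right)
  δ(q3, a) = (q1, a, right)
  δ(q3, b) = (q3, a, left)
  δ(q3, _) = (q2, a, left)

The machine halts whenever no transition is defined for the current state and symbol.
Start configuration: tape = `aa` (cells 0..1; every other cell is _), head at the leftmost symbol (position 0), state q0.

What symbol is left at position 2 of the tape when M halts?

q0 | _[a]a___   read a → write b, move left, go to q0
q0 | [_]ba___   read _ → write _, move right, go to q1
q1 | _[b]a___   read b → write b, move right, go to q0
q0 | _b[a]___   read a → write b, move left, go to q0
q0 | _[b]b___   read b → write b, move right, go to q2
q2 | _b[b]___   read b → write _, move right, go to q0
q0 | _b_[_]__   read _ → write _, move right, go to q1
q1 | _b__[_]_   read _ → write a, move left, go to q2
q2 | _b_[_]a_   read _ → write b, move right, go to q2
q2 | _b_b[a]_   read a → write a, move right, go to q1
q1 | _b_ba[_]   read _ → write a, move left, go to q2
q2 | _b_b[a]a   read a → write a, move right, go to q1
q1 | _b_ba[a]
Cell 2 holds b when M halts.

b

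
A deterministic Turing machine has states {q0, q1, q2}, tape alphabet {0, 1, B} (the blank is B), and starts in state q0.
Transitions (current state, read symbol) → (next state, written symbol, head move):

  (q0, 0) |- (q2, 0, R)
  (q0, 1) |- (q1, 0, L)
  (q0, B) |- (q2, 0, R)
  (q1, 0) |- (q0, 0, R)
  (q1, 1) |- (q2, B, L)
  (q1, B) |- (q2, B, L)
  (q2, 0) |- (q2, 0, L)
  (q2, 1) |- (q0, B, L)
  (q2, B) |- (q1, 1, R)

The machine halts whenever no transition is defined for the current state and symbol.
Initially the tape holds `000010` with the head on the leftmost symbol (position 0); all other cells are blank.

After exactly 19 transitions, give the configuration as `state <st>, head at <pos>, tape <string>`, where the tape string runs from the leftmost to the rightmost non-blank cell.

q0 | BB[0]00010   read 0 → write 0, move R, go to q2
q2 | BB0[0]0010   read 0 → write 0, move L, go to q2
q2 | BB[0]00010   read 0 → write 0, move L, go to q2
q2 | B[B]000010   read B → write 1, move R, go to q1
q1 | B1[0]00010   read 0 → write 0, move R, go to q0
q0 | B10[0]0010   read 0 → write 0, move R, go to q2
q2 | B100[0]010   read 0 → write 0, move L, go to q2
q2 | B10[0]0010   read 0 → write 0, move L, go to q2
q2 | B1[0]00010   read 0 → write 0, move L, go to q2
q2 | B[1]000010   read 1 → write B, move L, go to q0
q0 | [B]B000010   read B → write 0, move R, go to q2
q2 | 0[B]000010   read B → write 1, move R, go to q1
q1 | 01[0]00010   read 0 → write 0, move R, go to q0
q0 | 010[0]0010   read 0 → write 0, move R, go to q2
q2 | 0100[0]010   read 0 → write 0, move L, go to q2
q2 | 010[0]0010   read 0 → write 0, move L, go to q2
q2 | 01[0]00010   read 0 → write 0, move L, go to q2
q2 | 0[1]000010   read 1 → write B, move L, go to q0
q0 | [0]B000010   read 0 → write 0, move R, go to q2
q2 | 0[B]000010
After 19 steps: state q2, head at -1, tape 0B000010.

state q2, head at -1, tape 0B000010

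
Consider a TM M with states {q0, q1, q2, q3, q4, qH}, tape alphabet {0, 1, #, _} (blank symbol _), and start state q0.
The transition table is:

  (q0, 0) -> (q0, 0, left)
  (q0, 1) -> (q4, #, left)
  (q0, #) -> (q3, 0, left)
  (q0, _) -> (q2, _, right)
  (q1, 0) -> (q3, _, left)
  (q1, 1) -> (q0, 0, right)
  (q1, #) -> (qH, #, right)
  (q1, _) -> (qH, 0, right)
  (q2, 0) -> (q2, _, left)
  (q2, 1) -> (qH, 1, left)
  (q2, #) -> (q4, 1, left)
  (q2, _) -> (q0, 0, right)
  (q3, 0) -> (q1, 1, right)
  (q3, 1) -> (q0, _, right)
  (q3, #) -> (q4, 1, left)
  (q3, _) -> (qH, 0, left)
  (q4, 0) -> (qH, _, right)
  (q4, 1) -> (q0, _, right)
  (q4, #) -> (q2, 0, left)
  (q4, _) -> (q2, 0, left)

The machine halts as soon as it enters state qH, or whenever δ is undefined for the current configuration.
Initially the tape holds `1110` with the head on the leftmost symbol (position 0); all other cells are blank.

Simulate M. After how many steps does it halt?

29

state=q0 head=0 tape=____[1]110   (q0,1)→(q4,#,left)
state=q4 head=-1 tape=___[_]#110   (q4,_)→(q2,0,left)
state=q2 head=-2 tape=__[_]0#110   (q2,_)→(q0,0,right)
state=q0 head=-1 tape=__0[0]#110   (q0,0)→(q0,0,left)
state=q0 head=-2 tape=__[0]0#110   (q0,0)→(q0,0,left)
state=q0 head=-3 tape=_[_]00#110   (q0,_)→(q2,_,right)
state=q2 head=-2 tape=__[0]0#110   (q2,0)→(q2,_,left)
state=q2 head=-3 tape=_[_]_0#110   (q2,_)→(q0,0,right)
state=q0 head=-2 tape=_0[_]0#110   (q0,_)→(q2,_,right)
state=q2 head=-1 tape=_0_[0]#110   (q2,0)→(q2,_,left)
state=q2 head=-2 tape=_0[_]_#110   (q2,_)→(q0,0,right)
state=q0 head=-1 tape=_00[_]#110   (q0,_)→(q2,_,right)
state=q2 head=0 tape=_00_[#]110   (q2,#)→(q4,1,left)
state=q4 head=-1 tape=_00[_]1110   (q4,_)→(q2,0,left)
state=q2 head=-2 tape=_0[0]01110   (q2,0)→(q2,_,left)
state=q2 head=-3 tape=_[0]_01110   (q2,0)→(q2,_,left)
state=q2 head=-4 tape=[_]__01110   (q2,_)→(q0,0,right)
state=q0 head=-3 tape=0[_]_01110   (q0,_)→(q2,_,right)
state=q2 head=-2 tape=0_[_]01110   (q2,_)→(q0,0,right)
state=q0 head=-1 tape=0_0[0]1110   (q0,0)→(q0,0,left)
state=q0 head=-2 tape=0_[0]01110   (q0,0)→(q0,0,left)
state=q0 head=-3 tape=0[_]001110   (q0,_)→(q2,_,right)
state=q2 head=-2 tape=0_[0]01110   (q2,0)→(q2,_,left)
state=q2 head=-3 tape=0[_]_01110   (q2,_)→(q0,0,right)
state=q0 head=-2 tape=00[_]01110   (q0,_)→(q2,_,right)
state=q2 head=-1 tape=00_[0]1110   (q2,0)→(q2,_,left)
state=q2 head=-2 tape=00[_]_1110   (q2,_)→(q0,0,right)
state=q0 head=-1 tape=000[_]1110   (q0,_)→(q2,_,right)
state=q2 head=0 tape=000_[1]110   (q2,1)→(qH,1,left)
state=qH head=-1 tape=000[_]1110
M halts after 29 transitions.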